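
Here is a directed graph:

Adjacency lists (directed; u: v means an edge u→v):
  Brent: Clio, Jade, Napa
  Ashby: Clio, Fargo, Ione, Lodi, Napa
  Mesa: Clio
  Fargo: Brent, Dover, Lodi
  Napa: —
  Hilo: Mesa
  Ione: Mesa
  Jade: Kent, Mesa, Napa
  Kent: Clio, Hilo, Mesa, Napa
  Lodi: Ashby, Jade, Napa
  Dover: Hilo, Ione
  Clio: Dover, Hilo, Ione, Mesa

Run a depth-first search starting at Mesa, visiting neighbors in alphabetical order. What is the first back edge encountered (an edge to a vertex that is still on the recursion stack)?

Hilo→Mesa

DFS from Mesa (visiting neighbors in alphabetical order); mark gray on enter, black on exit:
Mesa gray
  Clio gray
    Dover gray
      Hilo gray
        Hilo→Mesa: Mesa is gray → back edge
First back edge: Hilo → Mesa.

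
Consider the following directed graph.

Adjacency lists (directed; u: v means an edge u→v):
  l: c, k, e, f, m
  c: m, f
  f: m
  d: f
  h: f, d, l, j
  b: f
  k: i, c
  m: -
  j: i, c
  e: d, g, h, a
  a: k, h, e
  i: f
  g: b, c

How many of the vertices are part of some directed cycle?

A vertex is on a directed cycle iff it belongs to a strongly connected component of size ≥ 2 (or has a self-loop).
The vertices on cycles are {a, e, h, l} — 4 in total.

4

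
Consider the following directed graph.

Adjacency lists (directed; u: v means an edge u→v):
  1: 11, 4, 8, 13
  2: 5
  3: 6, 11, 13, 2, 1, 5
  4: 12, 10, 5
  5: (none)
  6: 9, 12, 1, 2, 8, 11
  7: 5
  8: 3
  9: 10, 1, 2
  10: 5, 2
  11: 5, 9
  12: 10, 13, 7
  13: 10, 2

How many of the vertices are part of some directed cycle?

6

A vertex is on a directed cycle iff it belongs to a strongly connected component of size ≥ 2 (or has a self-loop).
The vertices on cycles are {1, 3, 6, 8, 9, 11} — 6 in total.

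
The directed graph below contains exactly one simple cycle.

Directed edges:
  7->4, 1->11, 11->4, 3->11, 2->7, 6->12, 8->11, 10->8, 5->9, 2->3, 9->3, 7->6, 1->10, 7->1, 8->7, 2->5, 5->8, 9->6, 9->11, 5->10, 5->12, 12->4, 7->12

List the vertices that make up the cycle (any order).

DFS with gray/black marking from 7:
7 gray
  1 gray
    11 gray
      4 gray
      4 black
    11 black
    10 gray
      8 gray
        8→7: 7 is gray → back edge
Back edge closes the cycle 7 → 1 → 10 → 8 → 7; its vertices are {1, 7, 8, 10}.

1, 7, 8, 10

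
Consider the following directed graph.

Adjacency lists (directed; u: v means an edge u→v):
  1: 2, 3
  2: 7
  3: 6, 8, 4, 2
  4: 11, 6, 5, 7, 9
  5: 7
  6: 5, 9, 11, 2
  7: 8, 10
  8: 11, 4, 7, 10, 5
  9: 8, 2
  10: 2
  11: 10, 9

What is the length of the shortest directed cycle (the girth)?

2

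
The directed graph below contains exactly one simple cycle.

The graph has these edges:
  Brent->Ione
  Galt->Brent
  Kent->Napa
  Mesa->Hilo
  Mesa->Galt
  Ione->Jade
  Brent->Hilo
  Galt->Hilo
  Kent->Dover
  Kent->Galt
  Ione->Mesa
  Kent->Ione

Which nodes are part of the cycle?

Galt, Ione, Mesa, Brent

DFS with gray/black marking from Ione:
Ione gray
  Mesa gray
    Galt gray
      Brent gray
        Brent→Ione: Ione is gray → back edge
Back edge closes the cycle Ione → Mesa → Galt → Brent → Ione; its vertices are {Galt, Ione, Mesa, Brent}.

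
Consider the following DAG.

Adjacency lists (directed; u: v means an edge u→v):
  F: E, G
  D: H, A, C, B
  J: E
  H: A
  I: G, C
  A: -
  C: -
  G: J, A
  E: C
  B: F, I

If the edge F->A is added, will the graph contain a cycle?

No

Adding F→A creates a cycle iff A can already reach F.
Explore from A: no path reaches F. The graph stays acyclic.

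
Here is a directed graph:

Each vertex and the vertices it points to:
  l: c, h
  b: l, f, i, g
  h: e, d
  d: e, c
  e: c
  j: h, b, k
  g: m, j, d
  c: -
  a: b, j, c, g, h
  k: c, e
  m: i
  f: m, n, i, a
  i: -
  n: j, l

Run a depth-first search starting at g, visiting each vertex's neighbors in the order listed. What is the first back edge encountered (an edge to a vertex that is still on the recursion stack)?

DFS from g (visiting each vertex's neighbors in the order listed); mark gray on enter, black on exit:
g gray
  m gray
    i gray
    i black
  m black
  j gray
    h gray
      e gray
        c gray
        c black
      e black
      d gray
        d→e: e black — skip
        d→c: c black — skip
      d black
    h black
    b gray
      l gray
        l→c: c black — skip
        l→h: h black — skip
      l black
      f gray
        f→m: m black — skip
        n gray
          n→j: j is gray → back edge
First back edge: n → j.

n->j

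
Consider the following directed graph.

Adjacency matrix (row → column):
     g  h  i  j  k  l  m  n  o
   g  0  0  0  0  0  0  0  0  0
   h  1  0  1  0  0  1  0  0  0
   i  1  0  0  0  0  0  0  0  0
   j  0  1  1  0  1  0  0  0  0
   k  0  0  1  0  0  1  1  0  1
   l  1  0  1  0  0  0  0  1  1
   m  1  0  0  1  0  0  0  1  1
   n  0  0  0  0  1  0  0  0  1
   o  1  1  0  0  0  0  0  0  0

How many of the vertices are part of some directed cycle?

7

A vertex is on a directed cycle iff it belongs to a strongly connected component of size ≥ 2 (or has a self-loop).
The vertices on cycles are {h, j, k, l, m, n, o} — 7 in total.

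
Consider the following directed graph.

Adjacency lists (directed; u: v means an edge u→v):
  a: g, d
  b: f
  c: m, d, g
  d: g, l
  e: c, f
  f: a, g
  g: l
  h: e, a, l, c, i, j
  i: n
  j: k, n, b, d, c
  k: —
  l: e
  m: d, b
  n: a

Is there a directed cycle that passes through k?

No

k lies on a cycle iff there is a path from k back to itself.
Exploring from k, it never reaches itself; equivalently, its strongly connected component is a singleton.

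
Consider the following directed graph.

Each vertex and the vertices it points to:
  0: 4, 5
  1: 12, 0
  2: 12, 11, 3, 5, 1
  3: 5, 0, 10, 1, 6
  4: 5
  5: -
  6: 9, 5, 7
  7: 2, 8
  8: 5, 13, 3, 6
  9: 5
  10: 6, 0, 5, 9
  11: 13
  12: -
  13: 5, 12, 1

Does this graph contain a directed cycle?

DFS with white/gray/black marking, starting from 6:
6 gray
  9 gray
    5 gray
    5 black
  9 black
  6→5: 5 black — skip
  7 gray
    2 gray
      12 gray
      12 black
      11 gray
        13 gray
          13→5: 5 black — skip
          13→12: 12 black — skip
          1 gray
            1→12: 12 black — skip
            0 gray
              4 gray
                4→5: 5 black — skip
              4 black
              0→5: 5 black — skip
            0 black
          1 black
        13 black
      11 black
      3 gray
        3→5: 5 black — skip
        3→0: 0 black — skip
        10 gray
          10→6: 6 is gray → back edge
Back edge found, so a cycle exists: 6 → 7 → 2 → 3 → 10 → 6.

Yes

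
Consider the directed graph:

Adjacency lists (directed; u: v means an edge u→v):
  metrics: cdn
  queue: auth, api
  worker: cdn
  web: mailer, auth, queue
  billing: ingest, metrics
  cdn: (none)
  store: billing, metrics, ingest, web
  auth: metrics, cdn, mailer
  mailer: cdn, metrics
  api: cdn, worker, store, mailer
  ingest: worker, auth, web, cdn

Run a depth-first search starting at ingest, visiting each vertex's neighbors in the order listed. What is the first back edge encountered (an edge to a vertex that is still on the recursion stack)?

billing->ingest

DFS from ingest (visiting each vertex's neighbors in the order listed); mark gray on enter, black on exit:
ingest gray
  worker gray
    cdn gray
    cdn black
  worker black
  auth gray
    metrics gray
      metrics→cdn: cdn black — skip
    metrics black
    auth→cdn: cdn black — skip
    mailer gray
      mailer→cdn: cdn black — skip
      mailer→metrics: metrics black — skip
    mailer black
  auth black
  web gray
    web→mailer: mailer black — skip
    web→auth: auth black — skip
    queue gray
      queue→auth: auth black — skip
      api gray
        api→cdn: cdn black — skip
        api→worker: worker black — skip
        store gray
          billing gray
            billing→ingest: ingest is gray → back edge
First back edge: billing → ingest.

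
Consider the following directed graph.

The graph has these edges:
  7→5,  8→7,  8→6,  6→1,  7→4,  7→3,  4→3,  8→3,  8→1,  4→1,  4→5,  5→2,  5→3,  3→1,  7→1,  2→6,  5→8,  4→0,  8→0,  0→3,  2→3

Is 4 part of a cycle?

4 is on a cycle iff 4 can reach itself via ≥1 edge.
4 → 5 → 8 → 7 → 4 — yes.

Yes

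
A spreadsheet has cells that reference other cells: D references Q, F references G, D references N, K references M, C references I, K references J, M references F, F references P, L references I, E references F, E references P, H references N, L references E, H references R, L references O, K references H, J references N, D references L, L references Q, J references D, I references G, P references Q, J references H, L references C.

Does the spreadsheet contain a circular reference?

DFS with white/gray/black marking, starting from D:
D gray
  N gray
  N black
  L gray
    Q gray
    Q black
    I gray
      G gray
      G black
    I black
    E gray
      F gray
        F→G: G black — skip
        P gray
          P→Q: Q black — skip
        P black
      F black
      E→P: P black — skip
    E black
    O gray
    O black
    C gray
      C→I: I black — skip
    C black
  L black
  D→Q: Q black — skip
D black
M gray
  M→F: F black — skip
M black
K gray
  K→M: M black — skip
  J gray
    J→D: D black — skip
    H gray
      H→N: N black — skip
      R gray
      R black
    H black
    J→N: N black — skip
  J black
  K→H: H black — skip
K black
Every edge goes to a white or black vertex — no back edge, so the graph is acyclic.

No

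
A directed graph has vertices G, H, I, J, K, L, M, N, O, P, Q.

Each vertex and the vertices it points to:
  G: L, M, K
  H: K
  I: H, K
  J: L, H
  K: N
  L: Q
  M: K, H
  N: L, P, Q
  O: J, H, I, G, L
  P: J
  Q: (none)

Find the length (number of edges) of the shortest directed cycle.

5

For each vertex v, BFS finds the shortest path from v back to v.
The shortest such closed walk is J → H → K → N → P → J, length 5.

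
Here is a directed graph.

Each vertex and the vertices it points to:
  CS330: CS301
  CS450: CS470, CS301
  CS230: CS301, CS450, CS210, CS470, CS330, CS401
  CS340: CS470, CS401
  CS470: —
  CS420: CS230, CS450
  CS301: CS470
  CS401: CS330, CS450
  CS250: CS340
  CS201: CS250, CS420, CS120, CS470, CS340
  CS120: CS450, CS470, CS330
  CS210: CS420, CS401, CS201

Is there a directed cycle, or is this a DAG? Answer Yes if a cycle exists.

Yes

DFS with white/gray/black marking, starting from CS210:
CS210 gray
  CS420 gray
    CS230 gray
      CS301 gray
        CS470 gray
        CS470 black
      CS301 black
      CS450 gray
        CS450→CS470: CS470 black — skip
        CS450→CS301: CS301 black — skip
      CS450 black
      CS230→CS210: CS210 is gray → back edge
Back edge found, so a cycle exists: CS210 → CS420 → CS230 → CS210.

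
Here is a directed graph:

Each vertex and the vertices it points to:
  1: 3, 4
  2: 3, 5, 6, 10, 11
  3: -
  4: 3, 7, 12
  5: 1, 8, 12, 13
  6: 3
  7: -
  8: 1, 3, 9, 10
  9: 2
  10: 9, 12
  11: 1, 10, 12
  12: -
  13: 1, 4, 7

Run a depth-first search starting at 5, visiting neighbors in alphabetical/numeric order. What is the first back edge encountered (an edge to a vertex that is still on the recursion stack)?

2->5

DFS from 5 (visiting neighbors in alphabetical/numeric order); mark gray on enter, black on exit:
5 gray
  1 gray
    3 gray
    3 black
    4 gray
      4→3: 3 black — skip
      7 gray
      7 black
      12 gray
      12 black
    4 black
  1 black
  8 gray
    8→1: 1 black — skip
    8→3: 3 black — skip
    9 gray
      2 gray
        2→3: 3 black — skip
        2→5: 5 is gray → back edge
First back edge: 2 → 5.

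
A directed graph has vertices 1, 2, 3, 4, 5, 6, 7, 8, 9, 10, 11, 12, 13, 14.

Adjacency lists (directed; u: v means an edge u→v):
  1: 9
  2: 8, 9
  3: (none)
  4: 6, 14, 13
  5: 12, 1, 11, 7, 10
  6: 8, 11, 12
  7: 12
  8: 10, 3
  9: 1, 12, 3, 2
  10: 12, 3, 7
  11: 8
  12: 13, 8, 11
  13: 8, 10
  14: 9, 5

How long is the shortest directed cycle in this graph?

2

For each vertex v, BFS finds the shortest path from v back to v.
The shortest such closed walk is 1 → 9 → 1, length 2.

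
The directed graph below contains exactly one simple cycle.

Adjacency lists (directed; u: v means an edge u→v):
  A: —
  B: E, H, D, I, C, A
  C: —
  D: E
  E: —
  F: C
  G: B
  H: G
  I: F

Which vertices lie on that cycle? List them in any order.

B, G, H

DFS with gray/black marking from B:
B gray
  E gray
  E black
  H gray
    G gray
      G→B: B is gray → back edge
Back edge closes the cycle B → H → G → B; its vertices are {B, G, H}.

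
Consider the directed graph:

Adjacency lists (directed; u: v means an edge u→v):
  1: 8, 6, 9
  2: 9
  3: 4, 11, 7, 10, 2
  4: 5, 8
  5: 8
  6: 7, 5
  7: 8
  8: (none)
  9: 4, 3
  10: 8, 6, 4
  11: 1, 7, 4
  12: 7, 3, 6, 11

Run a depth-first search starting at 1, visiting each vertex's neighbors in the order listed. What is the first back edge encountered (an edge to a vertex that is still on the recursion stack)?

11->1

DFS from 1 (visiting each vertex's neighbors in the order listed); mark gray on enter, black on exit:
1 gray
  8 gray
  8 black
  6 gray
    7 gray
      7→8: 8 black — skip
    7 black
    5 gray
      5→8: 8 black — skip
    5 black
  6 black
  9 gray
    4 gray
      4→5: 5 black — skip
      4→8: 8 black — skip
    4 black
    3 gray
      3→4: 4 black — skip
      11 gray
        11→1: 1 is gray → back edge
First back edge: 11 → 1.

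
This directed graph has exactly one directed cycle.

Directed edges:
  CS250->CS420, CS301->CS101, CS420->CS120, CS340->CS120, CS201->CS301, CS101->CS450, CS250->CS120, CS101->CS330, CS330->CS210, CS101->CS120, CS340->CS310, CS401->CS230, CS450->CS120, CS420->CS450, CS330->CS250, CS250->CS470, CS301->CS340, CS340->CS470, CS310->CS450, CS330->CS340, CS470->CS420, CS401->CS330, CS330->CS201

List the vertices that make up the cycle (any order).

CS101, CS201, CS301, CS330

DFS with gray/black marking from CS330:
CS330 gray
  CS201 gray
    CS301 gray
      CS101 gray
        CS101→CS330: CS330 is gray → back edge
Back edge closes the cycle CS330 → CS201 → CS301 → CS101 → CS330; its vertices are {CS101, CS201, CS301, CS330}.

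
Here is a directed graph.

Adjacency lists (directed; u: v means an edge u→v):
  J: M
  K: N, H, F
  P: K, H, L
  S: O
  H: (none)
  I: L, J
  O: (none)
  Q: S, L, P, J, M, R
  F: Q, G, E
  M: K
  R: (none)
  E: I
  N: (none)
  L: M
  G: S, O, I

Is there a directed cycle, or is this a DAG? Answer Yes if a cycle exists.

Yes

DFS with white/gray/black marking, starting from I:
I gray
  L gray
    M gray
      K gray
        N gray
        N black
        H gray
        H black
        F gray
          Q gray
            S gray
              O gray
              O black
            S black
            Q→L: L is gray → back edge
Back edge found, so a cycle exists: L → M → K → F → Q → L.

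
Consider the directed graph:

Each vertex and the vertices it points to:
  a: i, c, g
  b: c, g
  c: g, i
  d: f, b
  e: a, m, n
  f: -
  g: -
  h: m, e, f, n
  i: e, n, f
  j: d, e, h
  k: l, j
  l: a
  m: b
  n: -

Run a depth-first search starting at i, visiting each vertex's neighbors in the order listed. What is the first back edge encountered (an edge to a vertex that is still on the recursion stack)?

a->i

DFS from i (visiting each vertex's neighbors in the order listed); mark gray on enter, black on exit:
i gray
  e gray
    a gray
      a→i: i is gray → back edge
First back edge: a → i.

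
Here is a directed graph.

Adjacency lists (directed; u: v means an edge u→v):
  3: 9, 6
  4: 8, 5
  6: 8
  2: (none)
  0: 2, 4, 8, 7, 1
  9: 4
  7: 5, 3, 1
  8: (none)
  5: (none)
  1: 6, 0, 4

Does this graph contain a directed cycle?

Yes

DFS with white/gray/black marking, starting from 9:
9 gray
  4 gray
    8 gray
    8 black
    5 gray
    5 black
  4 black
9 black
3 gray
  3→9: 9 black — skip
  6 gray
    6→8: 8 black — skip
  6 black
3 black
2 gray
2 black
0 gray
  0→2: 2 black — skip
  0→4: 4 black — skip
  0→8: 8 black — skip
  7 gray
    7→5: 5 black — skip
    7→3: 3 black — skip
    1 gray
      1→6: 6 black — skip
      1→0: 0 is gray → back edge
Back edge found, so a cycle exists: 0 → 7 → 1 → 0.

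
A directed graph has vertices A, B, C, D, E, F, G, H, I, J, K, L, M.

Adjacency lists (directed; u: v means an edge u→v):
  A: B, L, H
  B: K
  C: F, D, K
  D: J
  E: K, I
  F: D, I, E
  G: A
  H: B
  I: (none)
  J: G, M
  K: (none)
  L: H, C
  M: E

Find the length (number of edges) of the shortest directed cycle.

6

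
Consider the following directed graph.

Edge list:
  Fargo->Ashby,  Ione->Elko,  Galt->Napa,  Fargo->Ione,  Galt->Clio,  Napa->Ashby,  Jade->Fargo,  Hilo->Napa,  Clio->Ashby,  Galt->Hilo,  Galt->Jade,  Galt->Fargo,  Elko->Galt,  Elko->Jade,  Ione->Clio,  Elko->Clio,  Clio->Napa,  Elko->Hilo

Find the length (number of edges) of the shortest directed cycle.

4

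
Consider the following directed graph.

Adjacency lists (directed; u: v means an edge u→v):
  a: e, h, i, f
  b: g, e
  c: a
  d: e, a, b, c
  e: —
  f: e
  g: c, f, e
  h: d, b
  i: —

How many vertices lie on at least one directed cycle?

6

A vertex is on a directed cycle iff it belongs to a strongly connected component of size ≥ 2 (or has a self-loop).
The vertices on cycles are {a, b, c, d, g, h} — 6 in total.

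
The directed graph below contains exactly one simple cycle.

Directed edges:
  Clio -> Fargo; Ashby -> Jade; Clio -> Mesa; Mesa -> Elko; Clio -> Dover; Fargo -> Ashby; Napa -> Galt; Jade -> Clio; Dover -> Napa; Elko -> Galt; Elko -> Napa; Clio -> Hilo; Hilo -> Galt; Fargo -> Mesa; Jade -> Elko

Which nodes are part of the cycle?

Clio, Jade, Ashby, Fargo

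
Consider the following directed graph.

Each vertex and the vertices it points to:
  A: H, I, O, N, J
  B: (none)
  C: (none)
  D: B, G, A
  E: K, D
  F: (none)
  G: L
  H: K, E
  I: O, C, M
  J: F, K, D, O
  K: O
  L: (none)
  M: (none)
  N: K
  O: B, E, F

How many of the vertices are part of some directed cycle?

9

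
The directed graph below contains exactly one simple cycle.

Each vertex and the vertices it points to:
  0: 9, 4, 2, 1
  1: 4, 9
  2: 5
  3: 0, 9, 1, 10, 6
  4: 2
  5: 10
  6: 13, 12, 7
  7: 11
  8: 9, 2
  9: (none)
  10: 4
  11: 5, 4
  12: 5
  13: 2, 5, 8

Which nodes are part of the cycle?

2, 4, 5, 10

DFS with gray/black marking from 5:
5 gray
  10 gray
    4 gray
      2 gray
        2→5: 5 is gray → back edge
Back edge closes the cycle 5 → 10 → 4 → 2 → 5; its vertices are {2, 4, 5, 10}.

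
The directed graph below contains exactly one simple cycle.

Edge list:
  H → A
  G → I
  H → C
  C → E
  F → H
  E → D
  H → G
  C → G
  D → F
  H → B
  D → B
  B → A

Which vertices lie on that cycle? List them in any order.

DFS with gray/black marking from F:
F gray
  H gray
    A gray
    A black
    G gray
      I gray
      I black
    G black
    B gray
      B→A: A black — skip
    B black
    C gray
      C→G: G black — skip
      E gray
        D gray
          D→B: B black — skip
          D→F: F is gray → back edge
Back edge closes the cycle F → H → C → E → D → F; its vertices are {C, D, E, F, H}.

C, D, E, F, H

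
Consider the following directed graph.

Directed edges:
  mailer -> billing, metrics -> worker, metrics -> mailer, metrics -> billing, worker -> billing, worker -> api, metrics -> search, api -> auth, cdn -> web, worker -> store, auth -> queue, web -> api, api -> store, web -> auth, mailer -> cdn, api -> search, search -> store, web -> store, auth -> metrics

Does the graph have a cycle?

Yes

DFS with white/gray/black marking, starting from auth:
auth gray
  queue gray
  queue black
  metrics gray
    mailer gray
      billing gray
      billing black
      cdn gray
        web gray
          api gray
            api→auth: auth is gray → back edge
Back edge found, so a cycle exists: auth → metrics → mailer → cdn → web → api → auth.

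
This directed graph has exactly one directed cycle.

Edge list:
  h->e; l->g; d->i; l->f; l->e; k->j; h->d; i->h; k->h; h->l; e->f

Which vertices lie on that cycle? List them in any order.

d, h, i

DFS with gray/black marking from h:
h gray
  d gray
    i gray
      i→h: h is gray → back edge
Back edge closes the cycle h → d → i → h; its vertices are {d, h, i}.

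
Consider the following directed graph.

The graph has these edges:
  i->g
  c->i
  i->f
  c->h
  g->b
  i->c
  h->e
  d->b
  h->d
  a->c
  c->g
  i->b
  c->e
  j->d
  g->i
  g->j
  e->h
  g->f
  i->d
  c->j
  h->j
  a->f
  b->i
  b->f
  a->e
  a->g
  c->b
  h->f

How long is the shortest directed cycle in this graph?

For each vertex v, BFS finds the shortest path from v back to v.
The shortest such closed walk is c → i → c, length 2.

2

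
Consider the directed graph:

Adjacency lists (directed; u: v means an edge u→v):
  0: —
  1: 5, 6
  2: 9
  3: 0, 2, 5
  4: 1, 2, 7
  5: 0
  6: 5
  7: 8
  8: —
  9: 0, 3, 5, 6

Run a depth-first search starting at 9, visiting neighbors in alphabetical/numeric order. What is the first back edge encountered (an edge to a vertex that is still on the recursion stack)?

2→9

DFS from 9 (visiting neighbors in alphabetical/numeric order); mark gray on enter, black on exit:
9 gray
  0 gray
  0 black
  3 gray
    3→0: 0 black — skip
    2 gray
      2→9: 9 is gray → back edge
First back edge: 2 → 9.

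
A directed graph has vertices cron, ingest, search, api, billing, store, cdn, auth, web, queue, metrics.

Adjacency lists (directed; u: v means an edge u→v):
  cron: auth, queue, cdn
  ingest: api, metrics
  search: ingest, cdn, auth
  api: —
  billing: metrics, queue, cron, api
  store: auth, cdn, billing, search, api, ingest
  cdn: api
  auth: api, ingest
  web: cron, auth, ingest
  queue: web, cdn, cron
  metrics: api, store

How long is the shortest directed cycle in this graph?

2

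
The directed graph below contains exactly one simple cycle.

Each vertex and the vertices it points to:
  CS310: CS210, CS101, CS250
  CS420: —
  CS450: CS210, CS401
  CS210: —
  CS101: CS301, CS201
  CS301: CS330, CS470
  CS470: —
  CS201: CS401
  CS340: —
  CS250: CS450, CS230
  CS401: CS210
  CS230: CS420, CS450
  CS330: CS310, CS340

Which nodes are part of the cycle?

CS101, CS301, CS310, CS330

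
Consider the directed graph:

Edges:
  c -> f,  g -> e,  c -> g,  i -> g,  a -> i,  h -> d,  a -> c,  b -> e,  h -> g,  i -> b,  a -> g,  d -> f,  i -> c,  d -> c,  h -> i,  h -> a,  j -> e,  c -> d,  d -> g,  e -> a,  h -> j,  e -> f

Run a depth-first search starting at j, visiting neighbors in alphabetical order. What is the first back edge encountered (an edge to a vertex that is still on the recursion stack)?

d->c

DFS from j (visiting neighbors in alphabetical order); mark gray on enter, black on exit:
j gray
  e gray
    a gray
      c gray
        d gray
          d→c: c is gray → back edge
First back edge: d → c.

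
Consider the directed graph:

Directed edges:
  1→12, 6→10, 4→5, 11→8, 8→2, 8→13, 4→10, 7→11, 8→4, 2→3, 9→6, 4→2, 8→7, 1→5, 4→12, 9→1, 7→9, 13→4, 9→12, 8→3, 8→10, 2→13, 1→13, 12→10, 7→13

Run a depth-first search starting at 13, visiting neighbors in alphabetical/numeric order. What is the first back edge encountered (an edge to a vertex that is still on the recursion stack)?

2→13

DFS from 13 (visiting neighbors in alphabetical/numeric order); mark gray on enter, black on exit:
13 gray
  4 gray
    2 gray
      3 gray
      3 black
      2→13: 13 is gray → back edge
First back edge: 2 → 13.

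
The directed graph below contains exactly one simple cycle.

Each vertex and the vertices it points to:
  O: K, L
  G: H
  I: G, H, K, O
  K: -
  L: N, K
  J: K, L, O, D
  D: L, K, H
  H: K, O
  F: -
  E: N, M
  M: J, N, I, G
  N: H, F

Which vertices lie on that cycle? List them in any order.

H, L, N, O

DFS with gray/black marking from N:
N gray
  H gray
    K gray
    K black
    O gray
      O→K: K black — skip
      L gray
        L→N: N is gray → back edge
Back edge closes the cycle N → H → O → L → N; its vertices are {H, L, N, O}.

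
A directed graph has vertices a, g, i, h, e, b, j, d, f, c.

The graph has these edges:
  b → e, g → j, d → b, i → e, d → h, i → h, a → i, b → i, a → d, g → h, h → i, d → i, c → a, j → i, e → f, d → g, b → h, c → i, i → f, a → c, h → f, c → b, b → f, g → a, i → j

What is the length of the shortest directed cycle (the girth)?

For each vertex v, BFS finds the shortest path from v back to v.
The shortest such closed walk is a → c → a, length 2.

2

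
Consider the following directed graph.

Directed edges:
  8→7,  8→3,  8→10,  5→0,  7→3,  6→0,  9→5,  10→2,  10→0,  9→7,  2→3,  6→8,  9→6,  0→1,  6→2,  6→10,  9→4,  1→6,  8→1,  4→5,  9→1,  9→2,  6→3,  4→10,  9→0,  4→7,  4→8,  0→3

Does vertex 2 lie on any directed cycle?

2 lies on a cycle iff there is a path from 2 back to itself.
Exploring from 2, it never reaches itself; equivalently, its strongly connected component is a singleton.

No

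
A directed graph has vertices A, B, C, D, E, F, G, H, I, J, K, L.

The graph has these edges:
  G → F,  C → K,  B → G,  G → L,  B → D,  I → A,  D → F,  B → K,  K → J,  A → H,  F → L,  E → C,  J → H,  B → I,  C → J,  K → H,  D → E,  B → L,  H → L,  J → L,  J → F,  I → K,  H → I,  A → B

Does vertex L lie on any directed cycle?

L lies on a cycle iff there is a path from L back to itself.
Exploring from L, it never reaches itself; equivalently, its strongly connected component is a singleton.

No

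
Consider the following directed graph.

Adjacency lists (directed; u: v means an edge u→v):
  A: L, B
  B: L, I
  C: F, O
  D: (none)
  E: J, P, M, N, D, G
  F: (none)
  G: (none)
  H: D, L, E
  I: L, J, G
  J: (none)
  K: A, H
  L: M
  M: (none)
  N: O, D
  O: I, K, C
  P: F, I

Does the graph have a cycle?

Yes

DFS with white/gray/black marking, starting from P:
P gray
  F gray
  F black
  I gray
    L gray
      M gray
      M black
    L black
    J gray
    J black
    G gray
    G black
  I black
P black
A gray
  A→L: L black — skip
  B gray
    B→L: L black — skip
    B→I: I black — skip
  B black
A black
C gray
  C→F: F black — skip
  O gray
    O→I: I black — skip
    K gray
      K→A: A black — skip
      H gray
        D gray
        D black
        H→L: L black — skip
        E gray
          E→J: J black — skip
          E→P: P black — skip
          E→M: M black — skip
          N gray
            N→O: O is gray → back edge
Back edge found, so a cycle exists: O → K → H → E → N → O.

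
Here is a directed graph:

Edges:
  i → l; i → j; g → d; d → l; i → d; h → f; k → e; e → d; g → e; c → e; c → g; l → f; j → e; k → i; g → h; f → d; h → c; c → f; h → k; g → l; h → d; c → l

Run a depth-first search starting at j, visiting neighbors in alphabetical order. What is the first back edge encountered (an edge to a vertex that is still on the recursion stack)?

f→d

DFS from j (visiting neighbors in alphabetical order); mark gray on enter, black on exit:
j gray
  e gray
    d gray
      l gray
        f gray
          f→d: d is gray → back edge
First back edge: f → d.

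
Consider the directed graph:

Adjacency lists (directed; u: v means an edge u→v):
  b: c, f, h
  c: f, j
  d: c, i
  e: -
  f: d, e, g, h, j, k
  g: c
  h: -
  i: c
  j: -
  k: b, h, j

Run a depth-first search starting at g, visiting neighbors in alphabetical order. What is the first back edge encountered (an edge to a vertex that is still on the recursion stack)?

d->c

DFS from g (visiting neighbors in alphabetical order); mark gray on enter, black on exit:
g gray
  c gray
    f gray
      d gray
        d→c: c is gray → back edge
First back edge: d → c.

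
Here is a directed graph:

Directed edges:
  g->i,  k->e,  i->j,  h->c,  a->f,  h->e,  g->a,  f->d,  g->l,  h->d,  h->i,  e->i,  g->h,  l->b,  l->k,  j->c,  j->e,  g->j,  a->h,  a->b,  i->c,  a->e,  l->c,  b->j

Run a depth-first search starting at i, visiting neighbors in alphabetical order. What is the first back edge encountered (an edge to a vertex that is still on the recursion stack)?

DFS from i (visiting neighbors in alphabetical order); mark gray on enter, black on exit:
i gray
  c gray
  c black
  j gray
    j→c: c black — skip
    e gray
      e→i: i is gray → back edge
First back edge: e → i.

e→i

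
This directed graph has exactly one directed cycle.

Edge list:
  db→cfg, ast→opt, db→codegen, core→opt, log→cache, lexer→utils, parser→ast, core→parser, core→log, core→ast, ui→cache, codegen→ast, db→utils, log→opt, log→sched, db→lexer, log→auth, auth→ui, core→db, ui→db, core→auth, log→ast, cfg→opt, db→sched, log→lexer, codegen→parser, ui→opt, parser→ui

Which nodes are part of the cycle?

db, ui, parser, codegen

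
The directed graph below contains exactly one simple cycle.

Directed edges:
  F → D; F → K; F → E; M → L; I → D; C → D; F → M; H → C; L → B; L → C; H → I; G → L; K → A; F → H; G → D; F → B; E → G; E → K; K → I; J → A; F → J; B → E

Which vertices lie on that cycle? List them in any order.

B, E, G, L

DFS with gray/black marking from E:
E gray
  G gray
    D gray
    D black
    L gray
      C gray
        C→D: D black — skip
      C black
      B gray
        B→E: E is gray → back edge
Back edge closes the cycle E → G → L → B → E; its vertices are {B, E, G, L}.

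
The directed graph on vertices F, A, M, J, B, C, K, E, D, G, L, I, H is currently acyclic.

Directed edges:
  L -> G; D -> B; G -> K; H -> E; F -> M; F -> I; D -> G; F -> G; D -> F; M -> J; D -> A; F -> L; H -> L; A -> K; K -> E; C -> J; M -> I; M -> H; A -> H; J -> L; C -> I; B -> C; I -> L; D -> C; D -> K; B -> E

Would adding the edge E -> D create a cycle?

Yes

Adding E→D creates a cycle iff D can already reach E.
Path from D: D → B → E.
So D → … → E → D is a cycle.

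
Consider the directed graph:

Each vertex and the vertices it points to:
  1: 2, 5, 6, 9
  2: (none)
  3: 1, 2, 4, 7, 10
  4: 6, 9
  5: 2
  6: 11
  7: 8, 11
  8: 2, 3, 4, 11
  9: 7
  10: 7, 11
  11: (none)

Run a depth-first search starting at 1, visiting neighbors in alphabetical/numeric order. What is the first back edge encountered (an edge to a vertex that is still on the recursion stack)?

3->1

DFS from 1 (visiting neighbors in alphabetical/numeric order); mark gray on enter, black on exit:
1 gray
  2 gray
  2 black
  5 gray
    5→2: 2 black — skip
  5 black
  6 gray
    11 gray
    11 black
  6 black
  9 gray
    7 gray
      8 gray
        8→2: 2 black — skip
        3 gray
          3→1: 1 is gray → back edge
First back edge: 3 → 1.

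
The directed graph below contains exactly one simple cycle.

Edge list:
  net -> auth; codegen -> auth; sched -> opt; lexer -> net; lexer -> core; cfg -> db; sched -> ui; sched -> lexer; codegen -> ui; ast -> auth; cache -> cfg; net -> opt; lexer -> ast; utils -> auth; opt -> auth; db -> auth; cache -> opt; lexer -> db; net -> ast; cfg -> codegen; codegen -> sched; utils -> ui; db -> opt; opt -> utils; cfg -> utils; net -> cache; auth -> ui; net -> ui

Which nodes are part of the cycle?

cfg, net, cache, lexer, sched, codegen

DFS with gray/black marking from lexer:
lexer gray
  core gray
  core black
  db gray
    auth gray
      ui gray
      ui black
    auth black
    opt gray
      utils gray
        utils→ui: ui black — skip
        utils→auth: auth black — skip
      utils black
      opt→auth: auth black — skip
    opt black
  db black
  net gray
    cache gray
      cfg gray
        cfg→db: db black — skip
        cfg→utils: utils black — skip
        codegen gray
          codegen→auth: auth black — skip
          sched gray
            sched→lexer: lexer is gray → back edge
Back edge closes the cycle lexer → net → cache → cfg → codegen → sched → lexer; its vertices are {cfg, net, cache, lexer, sched, codegen}.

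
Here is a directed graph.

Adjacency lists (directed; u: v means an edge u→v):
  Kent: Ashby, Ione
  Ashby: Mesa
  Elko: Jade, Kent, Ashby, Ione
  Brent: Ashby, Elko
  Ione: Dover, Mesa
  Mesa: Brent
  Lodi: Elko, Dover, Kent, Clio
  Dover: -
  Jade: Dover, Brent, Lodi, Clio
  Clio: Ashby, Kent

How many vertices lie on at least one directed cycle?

9

A vertex is on a directed cycle iff it belongs to a strongly connected component of size ≥ 2 (or has a self-loop).
The vertices on cycles are {Clio, Elko, Ione, Jade, Kent, Lodi, Mesa, Ashby, Brent} — 9 in total.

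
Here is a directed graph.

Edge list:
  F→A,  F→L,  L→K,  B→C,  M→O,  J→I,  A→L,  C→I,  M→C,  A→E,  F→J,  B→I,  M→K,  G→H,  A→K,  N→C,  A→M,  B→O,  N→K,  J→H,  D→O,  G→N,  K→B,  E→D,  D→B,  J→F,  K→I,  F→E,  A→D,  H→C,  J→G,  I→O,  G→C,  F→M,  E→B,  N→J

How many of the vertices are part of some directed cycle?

A vertex is on a directed cycle iff it belongs to a strongly connected component of size ≥ 2 (or has a self-loop).
The vertices on cycles are {F, G, J, N} — 4 in total.

4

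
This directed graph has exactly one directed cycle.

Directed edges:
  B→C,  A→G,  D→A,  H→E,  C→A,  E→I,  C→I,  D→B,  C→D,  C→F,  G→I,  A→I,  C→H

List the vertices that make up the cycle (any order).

DFS with gray/black marking from B:
B gray
  C gray
    F gray
    F black
    H gray
      E gray
        I gray
        I black
      E black
    H black
    A gray
      A→I: I black — skip
      G gray
        G→I: I black — skip
      G black
    A black
    D gray
      D→A: A black — skip
      D→B: B is gray → back edge
Back edge closes the cycle B → C → D → B; its vertices are {B, C, D}.

B, C, D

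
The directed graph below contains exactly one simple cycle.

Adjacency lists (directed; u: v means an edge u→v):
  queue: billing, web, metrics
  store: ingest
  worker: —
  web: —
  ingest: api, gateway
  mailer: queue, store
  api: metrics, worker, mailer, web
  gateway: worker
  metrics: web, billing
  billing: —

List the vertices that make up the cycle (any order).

DFS with gray/black marking from mailer:
mailer gray
  queue gray
    billing gray
    billing black
    web gray
    web black
    metrics gray
      metrics→web: web black — skip
      metrics→billing: billing black — skip
    metrics black
  queue black
  store gray
    ingest gray
      api gray
        api→metrics: metrics black — skip
        worker gray
        worker black
        api→mailer: mailer is gray → back edge
Back edge closes the cycle mailer → store → ingest → api → mailer; its vertices are {api, store, ingest, mailer}.

api, store, ingest, mailer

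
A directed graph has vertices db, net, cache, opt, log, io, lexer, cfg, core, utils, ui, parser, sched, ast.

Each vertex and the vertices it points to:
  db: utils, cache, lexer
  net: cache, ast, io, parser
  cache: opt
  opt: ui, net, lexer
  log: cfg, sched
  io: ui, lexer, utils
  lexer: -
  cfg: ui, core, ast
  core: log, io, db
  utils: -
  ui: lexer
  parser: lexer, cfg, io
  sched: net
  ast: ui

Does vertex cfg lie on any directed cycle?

cfg is on a cycle iff cfg can reach itself via ≥1 edge.
cfg → core → log → cfg — yes.

Yes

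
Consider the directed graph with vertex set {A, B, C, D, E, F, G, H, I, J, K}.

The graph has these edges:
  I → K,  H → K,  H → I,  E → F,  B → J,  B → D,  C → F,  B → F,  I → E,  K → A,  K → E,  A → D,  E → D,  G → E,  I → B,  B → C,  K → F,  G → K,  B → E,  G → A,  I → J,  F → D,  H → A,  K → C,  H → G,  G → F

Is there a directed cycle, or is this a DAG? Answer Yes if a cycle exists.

DFS with white/gray/black marking, starting from A:
A gray
  D gray
  D black
A black
B gray
  C gray
    F gray
      F→D: D black — skip
    F black
  C black
  B→D: D black — skip
  J gray
  J black
  E gray
    E→D: D black — skip
    E→F: F black — skip
  E black
  B→F: F black — skip
B black
G gray
  G→E: E black — skip
  K gray
    K→F: F black — skip
    K→A: A black — skip
    K→E: E black — skip
    K→C: C black — skip
  K black
  G→F: F black — skip
  G→A: A black — skip
G black
H gray
  H→G: G black — skip
  H→A: A black — skip
  I gray
    I→K: K black — skip
    I→J: J black — skip
    I→E: E black — skip
    I→B: B black — skip
  I black
  H→K: K black — skip
H black
Every edge goes to a white or black vertex — no back edge, so the graph is acyclic.

No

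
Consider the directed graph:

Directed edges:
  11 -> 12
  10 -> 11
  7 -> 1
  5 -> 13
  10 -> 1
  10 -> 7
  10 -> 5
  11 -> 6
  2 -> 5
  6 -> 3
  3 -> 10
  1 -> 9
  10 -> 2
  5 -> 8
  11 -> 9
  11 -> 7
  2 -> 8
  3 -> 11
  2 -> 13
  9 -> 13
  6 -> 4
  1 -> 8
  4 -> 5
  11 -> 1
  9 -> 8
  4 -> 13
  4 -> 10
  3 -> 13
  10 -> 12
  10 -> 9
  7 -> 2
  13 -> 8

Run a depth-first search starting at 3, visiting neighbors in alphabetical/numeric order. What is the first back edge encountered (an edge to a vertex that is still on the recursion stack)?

6->3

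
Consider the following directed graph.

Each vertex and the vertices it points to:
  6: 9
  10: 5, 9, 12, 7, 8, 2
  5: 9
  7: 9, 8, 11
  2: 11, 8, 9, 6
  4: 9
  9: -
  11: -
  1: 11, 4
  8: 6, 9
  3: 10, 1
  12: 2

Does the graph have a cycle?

DFS with white/gray/black marking, starting from 6:
6 gray
  9 gray
  9 black
6 black
10 gray
  5 gray
    5→9: 9 black — skip
  5 black
  10→9: 9 black — skip
  12 gray
    2 gray
      11 gray
      11 black
      8 gray
        8→6: 6 black — skip
        8→9: 9 black — skip
      8 black
      2→9: 9 black — skip
      2→6: 6 black — skip
    2 black
  12 black
  7 gray
    7→9: 9 black — skip
    7→8: 8 black — skip
    7→11: 11 black — skip
  7 black
  10→8: 8 black — skip
  10→2: 2 black — skip
10 black
4 gray
  4→9: 9 black — skip
4 black
1 gray
  1→11: 11 black — skip
  1→4: 4 black — skip
1 black
3 gray
  3→10: 10 black — skip
  3→1: 1 black — skip
3 black
Every edge goes to a white or black vertex — no back edge, so the graph is acyclic.

No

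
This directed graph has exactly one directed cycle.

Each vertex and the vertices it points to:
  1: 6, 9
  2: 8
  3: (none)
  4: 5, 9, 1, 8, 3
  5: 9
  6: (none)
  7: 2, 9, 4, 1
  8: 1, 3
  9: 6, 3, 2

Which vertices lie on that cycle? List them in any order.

1, 2, 8, 9

DFS with gray/black marking from 8:
8 gray
  1 gray
    6 gray
    6 black
    9 gray
      9→6: 6 black — skip
      3 gray
      3 black
      2 gray
        2→8: 8 is gray → back edge
Back edge closes the cycle 8 → 1 → 9 → 2 → 8; its vertices are {1, 2, 8, 9}.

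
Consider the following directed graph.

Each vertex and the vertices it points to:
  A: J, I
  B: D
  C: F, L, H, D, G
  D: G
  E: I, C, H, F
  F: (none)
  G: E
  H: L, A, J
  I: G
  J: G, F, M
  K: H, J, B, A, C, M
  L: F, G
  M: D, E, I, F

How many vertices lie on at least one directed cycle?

10

A vertex is on a directed cycle iff it belongs to a strongly connected component of size ≥ 2 (or has a self-loop).
The vertices on cycles are {A, C, D, E, G, H, I, J, L, M} — 10 in total.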